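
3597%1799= 1798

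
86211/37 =2330 + 1/37 = 2330.03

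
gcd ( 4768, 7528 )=8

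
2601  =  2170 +431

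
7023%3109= 805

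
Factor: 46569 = 3^1*19^2*43^1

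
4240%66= 16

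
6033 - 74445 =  - 68412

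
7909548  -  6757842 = 1151706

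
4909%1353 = 850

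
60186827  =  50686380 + 9500447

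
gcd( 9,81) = 9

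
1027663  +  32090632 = 33118295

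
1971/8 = 1971/8 = 246.38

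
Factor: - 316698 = -2^1*3^1*52783^1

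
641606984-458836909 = 182770075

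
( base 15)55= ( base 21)3H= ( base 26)32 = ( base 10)80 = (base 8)120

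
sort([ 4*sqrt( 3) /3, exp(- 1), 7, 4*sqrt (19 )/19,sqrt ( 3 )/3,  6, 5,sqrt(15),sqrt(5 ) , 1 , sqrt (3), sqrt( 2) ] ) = [exp(- 1), sqrt( 3 ) /3,4*sqrt( 19)/19,1,sqrt( 2 ),sqrt(3 ),sqrt( 5), 4*sqrt( 3)/3,  sqrt (15),5,6 , 7 ] 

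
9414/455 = 20 + 314/455 = 20.69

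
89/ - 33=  - 3  +  10/33 = - 2.70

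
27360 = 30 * 912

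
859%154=89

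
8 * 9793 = 78344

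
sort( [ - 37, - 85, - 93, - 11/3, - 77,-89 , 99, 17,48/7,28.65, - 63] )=[ - 93, - 89, - 85, - 77, - 63, -37, -11/3,  48/7,17,  28.65,99] 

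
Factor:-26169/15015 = - 5^( - 1 )*7^( - 1 ) *61^1= - 61/35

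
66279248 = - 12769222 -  - 79048470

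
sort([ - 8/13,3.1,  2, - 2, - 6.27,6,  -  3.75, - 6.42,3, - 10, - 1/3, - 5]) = [-10, - 6.42 , - 6.27, - 5, - 3.75, - 2, - 8/13,  -  1/3,2, 3,3.1, 6] 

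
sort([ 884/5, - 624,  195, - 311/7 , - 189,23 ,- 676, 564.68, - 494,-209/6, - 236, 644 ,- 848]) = [-848 , - 676,  -  624, - 494,  -  236, - 189 , - 311/7, -209/6,23, 884/5, 195, 564.68 , 644]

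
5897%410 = 157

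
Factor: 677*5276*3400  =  12144296800 =2^5*5^2  *17^1*677^1*1319^1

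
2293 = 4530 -2237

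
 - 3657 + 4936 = 1279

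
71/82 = 71/82 = 0.87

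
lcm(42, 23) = 966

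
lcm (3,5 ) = 15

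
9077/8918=1 + 159/8918 = 1.02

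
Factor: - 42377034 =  - 2^1 * 3^1*7^1*113^1*8929^1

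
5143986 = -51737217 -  -56881203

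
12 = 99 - 87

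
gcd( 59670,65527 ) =1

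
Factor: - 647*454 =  - 293738 = -2^1*227^1*647^1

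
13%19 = 13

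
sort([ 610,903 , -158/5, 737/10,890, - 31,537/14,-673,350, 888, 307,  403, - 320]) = [ - 673, - 320, - 158/5, - 31,537/14, 737/10,  307,350, 403, 610,888, 890,903]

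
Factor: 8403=3^1*2801^1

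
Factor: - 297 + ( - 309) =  - 606 = - 2^1*3^1 * 101^1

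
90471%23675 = 19446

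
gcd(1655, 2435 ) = 5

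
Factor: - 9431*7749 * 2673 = -195345029187 = -3^8*7^1 * 11^1 * 41^1*9431^1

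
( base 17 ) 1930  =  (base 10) 7565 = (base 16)1d8d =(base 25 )c2f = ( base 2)1110110001101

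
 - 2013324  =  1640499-3653823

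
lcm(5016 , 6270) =25080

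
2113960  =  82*25780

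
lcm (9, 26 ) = 234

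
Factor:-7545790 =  - 2^1*5^1 * 7^1*17^2*373^1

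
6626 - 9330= - 2704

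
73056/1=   73056 = 73056.00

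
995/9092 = 995/9092 = 0.11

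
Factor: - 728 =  - 2^3 * 7^1 * 13^1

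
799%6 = 1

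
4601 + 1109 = 5710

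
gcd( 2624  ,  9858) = 2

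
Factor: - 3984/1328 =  - 3 = - 3^1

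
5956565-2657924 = 3298641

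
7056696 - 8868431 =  - 1811735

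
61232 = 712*86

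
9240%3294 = 2652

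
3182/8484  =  1591/4242 = 0.38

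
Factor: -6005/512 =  - 2^( - 9 )*5^1*1201^1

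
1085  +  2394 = 3479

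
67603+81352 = 148955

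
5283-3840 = 1443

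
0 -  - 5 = 5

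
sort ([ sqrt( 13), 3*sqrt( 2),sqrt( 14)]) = [ sqrt( 13),  sqrt( 14 )  ,  3*sqrt( 2 )]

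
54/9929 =54/9929=0.01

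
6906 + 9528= 16434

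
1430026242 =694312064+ 735714178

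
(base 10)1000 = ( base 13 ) 5bc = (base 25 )1F0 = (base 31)118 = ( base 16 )3E8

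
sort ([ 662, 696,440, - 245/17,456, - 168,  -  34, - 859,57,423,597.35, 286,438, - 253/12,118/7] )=[ - 859, - 168, - 34, - 253/12, - 245/17, 118/7,  57, 286,423,438,440,456,597.35,662,696 ] 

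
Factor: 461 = 461^1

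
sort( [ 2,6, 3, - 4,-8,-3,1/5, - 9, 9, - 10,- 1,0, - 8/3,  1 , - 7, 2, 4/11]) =[-10, - 9, - 8,-7,-4,-3,-8/3 , -1, 0,  1/5, 4/11, 1, 2, 2, 3,6,9]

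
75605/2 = 37802 + 1/2 = 37802.50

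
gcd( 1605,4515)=15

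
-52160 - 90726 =  -  142886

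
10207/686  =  14  +  603/686 = 14.88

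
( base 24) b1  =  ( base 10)265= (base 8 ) 411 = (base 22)C1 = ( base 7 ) 526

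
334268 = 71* 4708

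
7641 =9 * 849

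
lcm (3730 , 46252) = 231260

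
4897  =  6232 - 1335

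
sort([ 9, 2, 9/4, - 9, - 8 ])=[ - 9, - 8, 2, 9/4, 9]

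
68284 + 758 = 69042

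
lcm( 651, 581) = 54033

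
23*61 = 1403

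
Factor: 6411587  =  7^1*13^1*70457^1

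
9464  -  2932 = 6532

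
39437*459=18101583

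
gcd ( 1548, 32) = 4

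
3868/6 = 644 + 2/3  =  644.67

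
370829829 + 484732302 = 855562131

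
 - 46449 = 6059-52508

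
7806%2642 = 2522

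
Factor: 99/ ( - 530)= - 2^ ( - 1)*3^2 * 5^( - 1 )*11^1*53^( - 1 )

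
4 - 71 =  - 67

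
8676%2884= 24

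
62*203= 12586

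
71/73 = 71/73 =0.97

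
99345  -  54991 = 44354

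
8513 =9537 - 1024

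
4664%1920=824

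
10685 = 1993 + 8692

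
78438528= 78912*994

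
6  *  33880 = 203280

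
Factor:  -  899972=-2^2*224993^1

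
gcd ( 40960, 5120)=5120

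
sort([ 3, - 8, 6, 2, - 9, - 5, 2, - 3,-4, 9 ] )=[ - 9, -8,-5, - 4 , - 3,  2,2, 3,6, 9 ] 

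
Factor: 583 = 11^1 * 53^1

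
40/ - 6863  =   - 1+6823/6863 =-  0.01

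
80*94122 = 7529760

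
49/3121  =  49/3121 = 0.02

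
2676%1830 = 846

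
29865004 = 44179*676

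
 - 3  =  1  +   - 4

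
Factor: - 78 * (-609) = 47502 = 2^1*3^2 * 7^1 * 13^1*29^1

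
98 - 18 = 80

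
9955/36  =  9955/36  =  276.53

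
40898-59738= -18840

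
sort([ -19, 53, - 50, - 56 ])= [ - 56,-50, - 19,53 ] 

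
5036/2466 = 2518/1233  =  2.04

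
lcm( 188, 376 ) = 376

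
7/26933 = 7/26933 =0.00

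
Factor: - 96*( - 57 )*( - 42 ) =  - 2^6*3^3*7^1*19^1 = - 229824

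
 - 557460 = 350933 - 908393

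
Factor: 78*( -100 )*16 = -124800 = -2^7*3^1*5^2*13^1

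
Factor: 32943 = 3^1 * 79^1*139^1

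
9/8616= 3/2872 =0.00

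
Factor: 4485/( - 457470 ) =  -2^ ( - 1 )*3^( - 1 )*17^( - 1 ) = - 1/102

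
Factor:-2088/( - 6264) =1/3 = 3^( -1 )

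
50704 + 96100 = 146804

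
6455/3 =2151 + 2/3 = 2151.67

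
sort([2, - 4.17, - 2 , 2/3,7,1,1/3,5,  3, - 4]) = [ - 4.17,  -  4, - 2,1/3, 2/3,  1, 2,3, 5,7]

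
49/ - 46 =  -  2 + 43/46 = - 1.07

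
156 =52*3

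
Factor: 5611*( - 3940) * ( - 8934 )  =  197506975560 = 2^3*3^1*5^1*31^1*181^1*197^1*1489^1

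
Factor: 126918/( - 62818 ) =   -  3^2*7^( - 2 )*11^1  =  -99/49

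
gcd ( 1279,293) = 1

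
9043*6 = 54258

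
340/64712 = 85/16178=0.01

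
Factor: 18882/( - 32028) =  - 2^( - 1)*3^1*17^(-1 )*157^( - 1)*1049^1 = - 3147/5338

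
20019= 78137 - 58118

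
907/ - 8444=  - 1 + 7537/8444  =  - 0.11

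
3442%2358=1084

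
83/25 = 83/25 =3.32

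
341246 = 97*3518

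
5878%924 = 334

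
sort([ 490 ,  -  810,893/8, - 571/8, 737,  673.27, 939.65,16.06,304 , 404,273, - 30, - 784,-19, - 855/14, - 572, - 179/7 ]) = [ - 810 , - 784, - 572, - 571/8, - 855/14, - 30,-179/7, - 19, 16.06 , 893/8,  273,304, 404,490,  673.27,  737,939.65] 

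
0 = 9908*0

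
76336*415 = 31679440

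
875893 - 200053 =675840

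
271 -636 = -365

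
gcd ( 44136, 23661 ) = 9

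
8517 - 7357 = 1160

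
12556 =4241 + 8315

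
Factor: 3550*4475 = 15886250 = 2^1*5^4*71^1*179^1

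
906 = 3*302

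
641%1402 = 641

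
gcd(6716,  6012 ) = 4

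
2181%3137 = 2181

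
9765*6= 58590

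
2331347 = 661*3527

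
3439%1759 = 1680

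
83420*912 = 76079040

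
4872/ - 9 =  - 542+2/3 = - 541.33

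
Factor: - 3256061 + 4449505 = 2^2 * 7^2 * 6089^1 = 1193444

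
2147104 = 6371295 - 4224191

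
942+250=1192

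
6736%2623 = 1490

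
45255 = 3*15085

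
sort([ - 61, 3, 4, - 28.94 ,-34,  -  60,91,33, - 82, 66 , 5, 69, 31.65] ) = [ - 82, - 61, - 60, - 34,-28.94, 3, 4, 5, 31.65, 33, 66, 69, 91] 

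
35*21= 735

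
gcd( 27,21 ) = 3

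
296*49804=14741984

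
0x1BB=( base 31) e9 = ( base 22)k3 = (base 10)443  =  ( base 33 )DE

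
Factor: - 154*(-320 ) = 49280 = 2^7*5^1*7^1*11^1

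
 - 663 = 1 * (-663 )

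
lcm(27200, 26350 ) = 843200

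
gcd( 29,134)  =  1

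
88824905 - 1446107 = 87378798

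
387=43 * 9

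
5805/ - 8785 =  - 1161/1757= - 0.66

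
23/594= 23/594 = 0.04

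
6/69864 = 1/11644 = 0.00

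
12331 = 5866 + 6465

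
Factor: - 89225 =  - 5^2*43^1* 83^1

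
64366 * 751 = 48338866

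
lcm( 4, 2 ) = 4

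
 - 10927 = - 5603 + - 5324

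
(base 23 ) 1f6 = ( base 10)880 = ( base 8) 1560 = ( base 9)1177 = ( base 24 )1CG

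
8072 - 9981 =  -1909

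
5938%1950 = 88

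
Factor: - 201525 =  - 3^1*5^2* 2687^1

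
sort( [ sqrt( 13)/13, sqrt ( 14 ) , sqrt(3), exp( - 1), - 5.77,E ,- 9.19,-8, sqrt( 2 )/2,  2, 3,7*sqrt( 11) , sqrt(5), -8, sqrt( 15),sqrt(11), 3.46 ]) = [ - 9.19 , - 8, - 8, - 5.77, sqrt(13)/13, exp( - 1),sqrt ( 2)/2, sqrt( 3 ), 2,  sqrt(5 ), E, 3, sqrt( 11 ), 3.46,sqrt( 14), sqrt(15) , 7*sqrt( 11)]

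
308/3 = 308/3 =102.67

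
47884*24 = 1149216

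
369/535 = 369/535 = 0.69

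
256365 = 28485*9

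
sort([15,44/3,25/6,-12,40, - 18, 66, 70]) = [ - 18, - 12, 25/6, 44/3, 15 , 40,  66, 70] 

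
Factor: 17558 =2^1 * 8779^1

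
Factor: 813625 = 5^3*23^1*283^1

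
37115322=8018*4629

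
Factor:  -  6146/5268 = -7/6 = - 2^(-1) * 3^(-1 )*7^1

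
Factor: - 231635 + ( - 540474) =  - 13^1 * 59393^1=   - 772109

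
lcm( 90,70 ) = 630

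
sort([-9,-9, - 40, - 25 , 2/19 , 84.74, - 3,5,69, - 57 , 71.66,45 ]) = [ - 57,-40,-25, - 9, - 9, - 3,  2/19,5, 45,69,71.66,84.74 ]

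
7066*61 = 431026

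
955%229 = 39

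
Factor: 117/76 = 2^( - 2)*3^2*13^1*19^ (  -  1) 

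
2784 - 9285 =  - 6501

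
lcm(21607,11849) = 367319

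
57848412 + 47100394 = 104948806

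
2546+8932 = 11478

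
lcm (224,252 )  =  2016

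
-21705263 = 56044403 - 77749666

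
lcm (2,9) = 18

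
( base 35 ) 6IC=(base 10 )7992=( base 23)F2B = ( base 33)7b6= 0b1111100111000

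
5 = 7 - 2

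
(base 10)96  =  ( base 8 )140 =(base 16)60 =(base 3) 10120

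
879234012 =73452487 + 805781525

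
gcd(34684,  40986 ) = 46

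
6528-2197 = 4331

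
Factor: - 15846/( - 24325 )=114/175 = 2^1 * 3^1*5^(  -  2)*7^ (  -  1)*19^1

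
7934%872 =86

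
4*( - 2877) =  - 11508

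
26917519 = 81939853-55022334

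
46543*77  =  3583811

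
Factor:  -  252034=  - 2^1*23^1 * 5479^1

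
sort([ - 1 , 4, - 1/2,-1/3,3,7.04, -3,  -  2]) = [  -  3,-2, - 1, - 1/2, - 1/3, 3,4 , 7.04]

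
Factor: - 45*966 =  - 2^1*3^3*5^1*7^1 *23^1 = - 43470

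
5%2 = 1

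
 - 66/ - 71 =66/71= 0.93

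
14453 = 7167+7286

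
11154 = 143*78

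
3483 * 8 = 27864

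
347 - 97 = 250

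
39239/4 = 39239/4 = 9809.75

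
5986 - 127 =5859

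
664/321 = 2+22/321 = 2.07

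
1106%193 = 141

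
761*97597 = 74271317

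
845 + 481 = 1326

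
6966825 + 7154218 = 14121043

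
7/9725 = 7/9725 =0.00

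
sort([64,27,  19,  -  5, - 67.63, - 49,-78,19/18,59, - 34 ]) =[ - 78,-67.63, - 49,-34,-5, 19/18 , 19,27,59,  64]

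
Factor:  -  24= -2^3*3^1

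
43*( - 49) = - 2107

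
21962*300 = 6588600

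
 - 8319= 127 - 8446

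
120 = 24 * 5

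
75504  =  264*286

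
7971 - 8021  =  -50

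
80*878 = 70240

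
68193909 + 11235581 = 79429490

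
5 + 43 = 48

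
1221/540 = 407/180 = 2.26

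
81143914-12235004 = 68908910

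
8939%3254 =2431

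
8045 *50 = 402250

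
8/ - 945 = - 1 + 937/945 = - 0.01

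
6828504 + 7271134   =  14099638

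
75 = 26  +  49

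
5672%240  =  152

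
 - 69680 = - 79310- -9630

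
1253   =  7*179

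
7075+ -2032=5043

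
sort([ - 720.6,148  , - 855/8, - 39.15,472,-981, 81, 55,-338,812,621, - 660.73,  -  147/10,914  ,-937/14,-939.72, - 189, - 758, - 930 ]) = [-981, -939.72, -930,- 758 , - 720.6,-660.73, -338,- 189,- 855/8, - 937/14, - 39.15  , - 147/10 , 55, 81,148, 472,621,812,914]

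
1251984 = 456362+795622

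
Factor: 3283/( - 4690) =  - 2^( - 1) * 5^( - 1)*7^1 = - 7/10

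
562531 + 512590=1075121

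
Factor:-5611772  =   - 2^2* 1402943^1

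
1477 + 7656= 9133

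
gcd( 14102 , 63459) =7051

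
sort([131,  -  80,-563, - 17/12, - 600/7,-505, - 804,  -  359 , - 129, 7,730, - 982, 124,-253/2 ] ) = [ - 982,-804, - 563, -505,  -  359,-129, - 253/2,-600/7,- 80,-17/12,7, 124,131,730]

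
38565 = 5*7713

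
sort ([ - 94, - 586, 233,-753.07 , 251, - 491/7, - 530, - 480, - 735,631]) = [ - 753.07, - 735, - 586,  -  530, - 480, - 94, - 491/7 , 233,251,631] 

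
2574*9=23166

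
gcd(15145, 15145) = 15145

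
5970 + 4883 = 10853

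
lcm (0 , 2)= 0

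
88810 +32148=120958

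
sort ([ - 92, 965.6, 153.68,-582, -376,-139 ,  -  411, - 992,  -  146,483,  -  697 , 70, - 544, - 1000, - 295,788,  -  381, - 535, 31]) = [-1000,-992, - 697,-582, - 544, - 535,  -  411, - 381,-376 ,  -  295,-146, - 139, - 92,31,70,153.68,483,788, 965.6 ]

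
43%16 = 11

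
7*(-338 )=- 2366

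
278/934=139/467 =0.30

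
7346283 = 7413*991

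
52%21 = 10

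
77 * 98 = 7546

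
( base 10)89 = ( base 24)3h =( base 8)131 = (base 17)54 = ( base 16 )59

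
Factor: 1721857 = 1721857^1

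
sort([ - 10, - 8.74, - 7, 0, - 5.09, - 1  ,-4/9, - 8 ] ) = [ - 10,  -  8.74, - 8,-7, - 5.09, - 1, - 4/9 , 0 ]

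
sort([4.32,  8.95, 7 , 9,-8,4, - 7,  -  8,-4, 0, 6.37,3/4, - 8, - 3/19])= [ - 8,  -  8 , - 8, - 7, - 4,- 3/19,0, 3/4 , 4, 4.32,6.37,  7, 8.95  ,  9]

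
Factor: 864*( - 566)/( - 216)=2264 = 2^3*283^1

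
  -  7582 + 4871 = -2711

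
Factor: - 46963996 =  - 2^2*17^1*599^1*1153^1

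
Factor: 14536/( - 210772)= -2^1*29^( - 1) = -2/29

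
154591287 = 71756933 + 82834354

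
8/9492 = 2/2373 =0.00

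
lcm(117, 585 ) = 585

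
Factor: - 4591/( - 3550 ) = 2^(-1 )*5^(-2)*71^( - 1 )*4591^1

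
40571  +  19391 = 59962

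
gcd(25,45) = 5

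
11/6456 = 11/6456 = 0.00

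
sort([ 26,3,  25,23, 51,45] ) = [ 3,23,25, 26,45,  51] 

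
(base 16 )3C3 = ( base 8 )1703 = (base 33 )t6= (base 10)963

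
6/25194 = 1/4199 = 0.00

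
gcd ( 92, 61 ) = 1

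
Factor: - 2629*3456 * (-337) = 3061922688 = 2^7 * 3^3*11^1*239^1*337^1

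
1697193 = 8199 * 207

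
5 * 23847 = 119235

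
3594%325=19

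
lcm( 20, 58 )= 580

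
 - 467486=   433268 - 900754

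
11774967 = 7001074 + 4773893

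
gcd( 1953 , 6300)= 63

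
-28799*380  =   - 10943620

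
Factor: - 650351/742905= - 3^(  -  3 )*5^(  -  1)*13^1*  19^1 * 2633^1*5503^( - 1 )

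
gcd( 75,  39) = 3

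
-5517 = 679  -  6196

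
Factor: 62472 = 2^3*3^1*19^1 * 137^1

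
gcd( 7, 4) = 1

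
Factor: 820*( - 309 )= - 253380 =-2^2 * 3^1*  5^1 * 41^1*103^1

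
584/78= 292/39  =  7.49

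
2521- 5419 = -2898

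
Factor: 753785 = 5^1*41^1*3677^1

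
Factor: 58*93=2^1 * 3^1*29^1*31^1 = 5394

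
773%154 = 3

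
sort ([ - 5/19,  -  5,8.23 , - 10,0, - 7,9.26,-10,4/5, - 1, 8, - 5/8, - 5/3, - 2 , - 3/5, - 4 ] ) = [ - 10,-10, - 7,-5, - 4, - 2,-5/3,  -  1,-5/8, - 3/5,-5/19, 0, 4/5, 8,  8.23, 9.26]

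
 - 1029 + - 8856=-9885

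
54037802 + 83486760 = 137524562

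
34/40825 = 34/40825  =  0.00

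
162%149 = 13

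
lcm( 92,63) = 5796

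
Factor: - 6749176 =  - 2^3*7^1*191^1*631^1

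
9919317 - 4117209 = 5802108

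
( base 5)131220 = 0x1441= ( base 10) 5185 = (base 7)21055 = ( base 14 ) 1c65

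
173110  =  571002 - 397892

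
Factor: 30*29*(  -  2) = -1740 = - 2^2*3^1*5^1*29^1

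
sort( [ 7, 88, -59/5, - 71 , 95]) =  [ - 71, - 59/5, 7, 88, 95 ] 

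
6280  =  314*20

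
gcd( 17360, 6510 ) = 2170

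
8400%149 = 56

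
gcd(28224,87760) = 16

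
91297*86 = 7851542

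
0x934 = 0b100100110100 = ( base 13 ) 10C3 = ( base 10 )2356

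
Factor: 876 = 2^2*3^1*73^1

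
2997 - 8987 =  - 5990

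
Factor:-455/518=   -65/74 = -2^(-1 ) * 5^1*13^1*37^( - 1) 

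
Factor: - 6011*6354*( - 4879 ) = 186348008826   =  2^1*3^2*7^1*17^1  *  41^1 * 353^1*6011^1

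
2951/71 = 41+40/71  =  41.56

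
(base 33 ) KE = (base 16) 2a2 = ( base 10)674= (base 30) me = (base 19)1G9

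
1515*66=99990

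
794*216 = 171504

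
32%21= 11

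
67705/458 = 147 + 379/458 = 147.83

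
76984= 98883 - 21899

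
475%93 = 10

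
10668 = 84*127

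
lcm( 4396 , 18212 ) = 127484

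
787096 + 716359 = 1503455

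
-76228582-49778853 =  - 126007435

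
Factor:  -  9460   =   - 2^2*5^1*11^1*43^1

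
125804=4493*28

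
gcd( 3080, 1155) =385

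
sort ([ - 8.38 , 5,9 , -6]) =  [ - 8.38,  -  6,5, 9]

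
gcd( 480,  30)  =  30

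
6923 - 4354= 2569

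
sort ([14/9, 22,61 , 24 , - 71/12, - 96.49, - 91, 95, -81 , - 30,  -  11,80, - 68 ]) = [ - 96.49, - 91, - 81, - 68 ,-30 ,-11, - 71/12, 14/9,22, 24, 61 , 80,95 ] 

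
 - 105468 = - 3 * 35156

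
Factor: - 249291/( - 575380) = 2^(-2)*3^3*5^(  -  1)*7^1*13^( - 1)*1319^1*2213^( - 1) 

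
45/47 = 45/47 = 0.96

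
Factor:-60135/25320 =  - 19/8 = -  2^( - 3 )*19^1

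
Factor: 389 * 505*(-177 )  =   - 3^1*5^1*59^1 * 101^1*389^1  =  -34770765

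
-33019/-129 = 33019/129 = 255.96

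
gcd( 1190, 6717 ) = 1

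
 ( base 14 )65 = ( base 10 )89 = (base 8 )131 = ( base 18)4H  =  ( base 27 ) 38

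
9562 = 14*683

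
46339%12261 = 9556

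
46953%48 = 9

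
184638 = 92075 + 92563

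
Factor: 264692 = 2^2*66173^1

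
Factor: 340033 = 337^1*1009^1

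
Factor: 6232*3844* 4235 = 101452846880=2^5 *5^1 * 7^1*11^2*19^1*31^2*41^1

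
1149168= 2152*534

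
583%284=15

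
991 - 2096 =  - 1105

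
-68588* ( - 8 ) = 548704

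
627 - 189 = 438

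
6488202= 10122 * 641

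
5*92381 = 461905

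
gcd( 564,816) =12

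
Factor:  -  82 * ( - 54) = 2^2*3^3*41^1 = 4428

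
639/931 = 639/931 = 0.69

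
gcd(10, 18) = 2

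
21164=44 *481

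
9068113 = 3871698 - -5196415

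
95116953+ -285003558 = - 189886605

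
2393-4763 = - 2370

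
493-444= 49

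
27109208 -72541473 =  - 45432265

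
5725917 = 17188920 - 11463003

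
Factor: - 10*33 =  - 330  =  - 2^1*3^1*5^1*11^1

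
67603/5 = 67603/5 =13520.60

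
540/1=540 = 540.00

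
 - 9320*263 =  - 2451160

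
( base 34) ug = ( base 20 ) 2BG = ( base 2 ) 10000001100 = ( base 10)1036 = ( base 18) 33A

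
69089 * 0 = 0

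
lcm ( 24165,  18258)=821610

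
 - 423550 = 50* (  -  8471)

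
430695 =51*8445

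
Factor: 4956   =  2^2 * 3^1*7^1*59^1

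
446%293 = 153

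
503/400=503/400= 1.26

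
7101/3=2367 = 2367.00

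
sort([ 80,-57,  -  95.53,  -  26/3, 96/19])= [ - 95.53,-57, -26/3,96/19,80 ] 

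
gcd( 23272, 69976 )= 8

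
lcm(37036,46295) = 185180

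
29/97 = 29/97 = 0.30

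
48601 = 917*53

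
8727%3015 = 2697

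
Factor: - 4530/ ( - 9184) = 2265/4592 = 2^( - 4) * 3^1*5^1*7^ ( - 1)*41^( - 1)*151^1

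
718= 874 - 156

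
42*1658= 69636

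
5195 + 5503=10698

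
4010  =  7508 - 3498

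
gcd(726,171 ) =3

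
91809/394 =233 + 7/394 = 233.02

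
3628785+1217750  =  4846535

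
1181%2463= 1181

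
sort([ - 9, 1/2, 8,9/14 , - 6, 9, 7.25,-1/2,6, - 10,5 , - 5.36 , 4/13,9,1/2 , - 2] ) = [ - 10, - 9,  -  6,  -  5.36, - 2, - 1/2  ,  4/13,1/2,1/2,9/14,5,6,7.25,8,9, 9 ] 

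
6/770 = 3/385= 0.01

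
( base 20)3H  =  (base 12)65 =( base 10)77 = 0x4d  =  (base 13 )5C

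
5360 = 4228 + 1132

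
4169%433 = 272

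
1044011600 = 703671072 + 340340528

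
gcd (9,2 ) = 1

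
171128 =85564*2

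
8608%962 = 912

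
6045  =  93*65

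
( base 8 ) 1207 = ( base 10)647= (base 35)ih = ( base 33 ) JK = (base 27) nq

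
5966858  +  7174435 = 13141293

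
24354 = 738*33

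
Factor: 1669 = 1669^1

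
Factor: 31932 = 2^2*3^2*887^1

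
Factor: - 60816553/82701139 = -7^1*107^1 * 263^( - 1 )*81197^1*314453^(-1)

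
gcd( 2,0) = 2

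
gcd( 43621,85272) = 1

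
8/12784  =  1/1598 = 0.00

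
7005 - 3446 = 3559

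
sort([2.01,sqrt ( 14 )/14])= [sqrt ( 14) /14, 2.01]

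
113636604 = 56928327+56708277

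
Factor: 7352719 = 11^1*107^1*6247^1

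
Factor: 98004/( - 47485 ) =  - 2^2 * 3^1*5^( - 1) *8167^1*9497^ ( - 1 )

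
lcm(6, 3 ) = 6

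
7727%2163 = 1238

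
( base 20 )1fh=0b1011001101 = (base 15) 32C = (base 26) 11f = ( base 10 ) 717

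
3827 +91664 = 95491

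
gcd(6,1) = 1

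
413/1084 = 413/1084=0.38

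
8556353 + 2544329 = 11100682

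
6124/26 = 3062/13 = 235.54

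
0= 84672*0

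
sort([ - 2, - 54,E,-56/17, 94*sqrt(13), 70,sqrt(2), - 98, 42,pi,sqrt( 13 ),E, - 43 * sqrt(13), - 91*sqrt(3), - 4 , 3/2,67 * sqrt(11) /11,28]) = [ - 91*sqrt( 3), - 43*sqrt(13 ), - 98, - 54, - 4 ,  -  56/17, - 2,sqrt(2),  3/2,E,E, pi,sqrt( 13),67*sqrt( 11) /11,28,  42,70, 94*sqrt( 13)]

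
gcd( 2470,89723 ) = 1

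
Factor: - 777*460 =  - 2^2* 3^1* 5^1* 7^1*23^1* 37^1 =- 357420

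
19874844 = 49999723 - 30124879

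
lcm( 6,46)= 138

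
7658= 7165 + 493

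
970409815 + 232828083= 1203237898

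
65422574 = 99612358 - 34189784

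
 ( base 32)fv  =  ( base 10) 511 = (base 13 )304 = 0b111111111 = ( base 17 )1d1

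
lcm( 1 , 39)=39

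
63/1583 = 63/1583=0.04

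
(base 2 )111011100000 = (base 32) 3n0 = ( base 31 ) 3TQ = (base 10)3808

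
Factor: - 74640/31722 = - 2^3*5^1 *17^( - 1) = - 40/17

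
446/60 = 7 +13/30 = 7.43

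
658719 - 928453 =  - 269734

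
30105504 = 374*80496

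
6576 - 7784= -1208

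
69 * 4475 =308775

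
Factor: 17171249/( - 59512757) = - 1091^1 *1093^( - 1)*15739^1 * 54449^( - 1 ) 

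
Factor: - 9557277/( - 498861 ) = 3^(  -  1)*11^(  -  1)*5039^( - 1)*3185759^1 = 3185759/166287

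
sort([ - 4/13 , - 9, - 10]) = [ - 10, - 9, - 4/13 ] 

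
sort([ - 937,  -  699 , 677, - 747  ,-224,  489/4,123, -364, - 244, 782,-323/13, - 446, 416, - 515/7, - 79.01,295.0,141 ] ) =[ - 937, - 747, - 699,- 446, - 364, - 244, - 224 , - 79.01, - 515/7, - 323/13,  489/4 , 123, 141,295.0, 416 , 677 , 782]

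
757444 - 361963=395481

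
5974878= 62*96369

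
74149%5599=1362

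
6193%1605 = 1378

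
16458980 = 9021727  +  7437253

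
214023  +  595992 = 810015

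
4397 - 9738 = -5341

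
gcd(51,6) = 3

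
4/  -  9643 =-4/9643 = - 0.00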